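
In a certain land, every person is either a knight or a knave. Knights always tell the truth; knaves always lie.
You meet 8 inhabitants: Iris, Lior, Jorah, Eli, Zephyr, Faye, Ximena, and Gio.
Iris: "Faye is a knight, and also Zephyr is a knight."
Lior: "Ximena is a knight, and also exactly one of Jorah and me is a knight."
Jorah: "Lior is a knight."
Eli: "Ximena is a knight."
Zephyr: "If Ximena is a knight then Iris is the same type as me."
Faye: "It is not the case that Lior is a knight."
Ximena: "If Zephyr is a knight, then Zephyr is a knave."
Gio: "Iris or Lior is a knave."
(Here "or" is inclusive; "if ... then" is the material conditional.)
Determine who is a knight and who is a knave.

Iris is a knight, Lior is a knave, Jorah is a knave, Eli is a knave, Zephyr is a knight, Faye is a knight, Ximena is a knave, and Gio is a knight.

Since Iris is a knight, "Faye is a knight, and also Zephyr is a knight" needs to be True, which holds.
As a knave, Lior's statement "Ximena is a knight, and also exactly one of Jorah and me is a knight" should be false; it is.
Jorah is a knave; "Lior is a knight" is false, as required.
Eli is a knave, and the claim "Ximena is a knight" is indeed false.
Zephyr is a knight; "if Ximena is a knight then Iris is the same type as me" is True, as required.
Faye is a knight, and the claim "it is not the case that Lior is a knight" is indeed True.
Ximena is a knave, so "if Zephyr is a knight, then Zephyr is a knave" must be false — and it is.
Gio is a knight; "Iris or Lior is a knave" is True, as required.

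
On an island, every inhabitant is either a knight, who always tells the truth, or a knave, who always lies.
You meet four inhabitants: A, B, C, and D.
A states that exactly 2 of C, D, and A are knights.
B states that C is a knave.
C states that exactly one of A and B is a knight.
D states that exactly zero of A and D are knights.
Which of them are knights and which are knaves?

A is a knight, and the claim "exactly 2 of C, D, and A are knights" is indeed True.
B (knave): "C is a knave" — false. ✓
As a knight, C's statement "exactly one of A and B is a knight" should be True; it is.
D (knave): "exactly zero of A and D are knights" — false. ✓

Knights: A and C. Knaves: B and D.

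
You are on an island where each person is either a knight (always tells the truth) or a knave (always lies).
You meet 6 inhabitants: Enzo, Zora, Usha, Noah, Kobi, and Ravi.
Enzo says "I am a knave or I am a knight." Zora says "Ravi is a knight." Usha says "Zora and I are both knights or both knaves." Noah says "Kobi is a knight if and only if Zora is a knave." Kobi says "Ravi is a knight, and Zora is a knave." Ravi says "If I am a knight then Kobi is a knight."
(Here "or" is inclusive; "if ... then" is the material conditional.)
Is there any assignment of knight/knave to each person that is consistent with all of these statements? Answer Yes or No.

Checking all 64 assignments, each has at least one speaker whose statement's truth value contradicts their type.

No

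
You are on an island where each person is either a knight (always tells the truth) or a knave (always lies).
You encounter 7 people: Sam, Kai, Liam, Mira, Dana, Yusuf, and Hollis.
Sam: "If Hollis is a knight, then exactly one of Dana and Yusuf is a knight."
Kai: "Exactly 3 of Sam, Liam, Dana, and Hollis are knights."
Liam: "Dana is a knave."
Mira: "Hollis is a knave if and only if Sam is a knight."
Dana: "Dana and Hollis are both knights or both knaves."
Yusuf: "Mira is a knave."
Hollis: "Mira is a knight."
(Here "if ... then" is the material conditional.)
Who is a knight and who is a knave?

Sam is a knave, Kai is a knave, Liam is a knight, Mira is a knight, Dana is a knave, Yusuf is a knave, and Hollis is a knight.

Sam is a knave; "if Hollis is a knight, then exactly one of Dana and Yusuf is a knight" is false, as required.
Kai is a knave; "exactly 3 of Sam, Liam, Dana, and Hollis are knights" is false, as required.
Liam is a knight, and the claim "Dana is a knave" is indeed True.
Mira is a knight, and the claim "Hollis is a knave if and only if Sam is a knight" is indeed True.
Dana is a knave, and the claim "Dana and Hollis are both knights or both knaves" is indeed false.
Yusuf is a knave; "Mira is a knave" is false, as required.
Hollis is a knight, and the claim "Mira is a knight" is indeed True.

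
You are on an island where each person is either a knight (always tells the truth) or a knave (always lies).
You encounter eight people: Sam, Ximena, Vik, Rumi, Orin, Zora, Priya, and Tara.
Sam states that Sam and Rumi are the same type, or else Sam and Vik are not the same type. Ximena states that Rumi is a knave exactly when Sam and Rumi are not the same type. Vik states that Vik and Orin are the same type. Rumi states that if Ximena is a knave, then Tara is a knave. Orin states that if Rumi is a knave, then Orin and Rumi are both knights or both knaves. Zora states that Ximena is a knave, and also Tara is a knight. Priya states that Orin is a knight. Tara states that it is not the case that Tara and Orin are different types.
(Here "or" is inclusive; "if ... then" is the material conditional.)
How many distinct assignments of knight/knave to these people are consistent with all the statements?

5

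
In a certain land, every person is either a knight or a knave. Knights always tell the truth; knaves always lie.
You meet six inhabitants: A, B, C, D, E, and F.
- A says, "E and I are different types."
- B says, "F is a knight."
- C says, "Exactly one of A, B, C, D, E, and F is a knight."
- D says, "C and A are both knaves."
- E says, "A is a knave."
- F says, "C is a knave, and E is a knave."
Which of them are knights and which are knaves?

A is a knight; "E and I are different types" is true, as required.
B is a knight, so "F is a knight" must be true — and it is.
Since C is a knave, "exactly one of A, B, C, D, E, and F is a knight" needs to be false, which holds.
Since D is a knave, "C and A are both knaves" needs to be false, which holds.
E is a knave, so "A is a knave" must be false — and it is.
F (knight): "C is a knave, and E is a knave" — true. ✓

A is a knight, B is a knight, C is a knave, D is a knave, E is a knave, and F is a knight.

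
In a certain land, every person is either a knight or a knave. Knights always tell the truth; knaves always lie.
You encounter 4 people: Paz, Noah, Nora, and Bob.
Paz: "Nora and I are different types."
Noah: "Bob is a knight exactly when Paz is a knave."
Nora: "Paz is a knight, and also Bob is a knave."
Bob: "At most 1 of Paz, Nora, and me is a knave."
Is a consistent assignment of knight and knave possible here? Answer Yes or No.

Yes

One consistent assignment: Paz=knight, Noah=knave, Nora=knave, Bob=knight.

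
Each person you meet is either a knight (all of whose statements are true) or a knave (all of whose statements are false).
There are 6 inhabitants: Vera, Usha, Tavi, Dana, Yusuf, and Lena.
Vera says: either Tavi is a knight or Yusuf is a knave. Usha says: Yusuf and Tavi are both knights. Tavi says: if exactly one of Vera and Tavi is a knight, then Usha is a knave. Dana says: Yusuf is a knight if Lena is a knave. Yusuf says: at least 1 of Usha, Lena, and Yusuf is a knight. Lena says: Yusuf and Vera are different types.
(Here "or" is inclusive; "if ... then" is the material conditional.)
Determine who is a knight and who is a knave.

Vera is a knight, Usha is a knight, Tavi is a knight, Dana is a knight, Yusuf is a knight, and Lena is a knave.

Since Vera is a knight, "either Tavi is a knight or Yusuf is a knave" needs to be true, which holds.
Usha is a knight; "Yusuf and Tavi are both knights" is true, as required.
As a knight, Tavi's statement "if exactly one of Vera and Tavi is a knight, then Usha is a knave" should be true; it is.
Since Dana is a knight, "Yusuf is a knight if Lena is a knave" needs to be true, which holds.
Yusuf is a knight, so "at least 1 of Usha, Lena, and Yusuf is a knight" must be true — and it is.
Lena is a knave, so "Yusuf and Vera are different types" must be False — and it is.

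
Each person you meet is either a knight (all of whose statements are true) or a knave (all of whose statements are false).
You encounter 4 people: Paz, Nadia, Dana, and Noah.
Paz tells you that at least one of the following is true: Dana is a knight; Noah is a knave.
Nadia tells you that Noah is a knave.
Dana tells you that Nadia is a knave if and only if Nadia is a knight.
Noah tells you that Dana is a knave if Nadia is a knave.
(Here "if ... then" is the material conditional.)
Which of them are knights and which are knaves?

Knights: Noah. Knaves: Paz, Nadia, and Dana.

Paz is a knave, and the claim "at least one of the following is true: Dana is a knight; Noah is a knave" is indeed false.
Nadia is a knave; "Noah is a knave" is false, as required.
Dana is a knave, and the claim "Nadia is a knave if and only if Nadia is a knight" is indeed false.
Since Noah is a knight, "Dana is a knave if Nadia is a knave" needs to be True, which holds.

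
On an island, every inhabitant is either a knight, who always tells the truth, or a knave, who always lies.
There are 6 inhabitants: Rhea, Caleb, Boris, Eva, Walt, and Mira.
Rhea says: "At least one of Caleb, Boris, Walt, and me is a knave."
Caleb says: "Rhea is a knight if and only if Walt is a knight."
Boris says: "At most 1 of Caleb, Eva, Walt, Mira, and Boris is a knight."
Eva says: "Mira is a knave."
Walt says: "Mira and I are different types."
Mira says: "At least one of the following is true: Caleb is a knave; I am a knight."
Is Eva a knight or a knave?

Consistent assignments: {Rhea=knight, Caleb=knight, Boris=knave, Eva=knight, Walt=knight, Mira=knave}
In every consistent assignment, Eva is a knight.

Eva is a knight.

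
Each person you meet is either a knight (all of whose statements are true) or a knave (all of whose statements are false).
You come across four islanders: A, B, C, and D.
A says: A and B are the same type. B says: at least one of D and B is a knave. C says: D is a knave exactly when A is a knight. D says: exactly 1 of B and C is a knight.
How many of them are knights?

The unique consistent assignment is A=knight, B=knight, C=knight, D=knave.
That has 3 knights.

3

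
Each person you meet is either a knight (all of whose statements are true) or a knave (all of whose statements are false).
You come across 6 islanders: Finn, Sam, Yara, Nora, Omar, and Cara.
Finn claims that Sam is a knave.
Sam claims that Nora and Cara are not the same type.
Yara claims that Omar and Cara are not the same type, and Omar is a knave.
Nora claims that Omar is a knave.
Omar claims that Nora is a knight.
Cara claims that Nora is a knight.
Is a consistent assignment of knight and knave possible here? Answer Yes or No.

No

Checking all 64 assignments, each has at least one speaker whose statement's truth value contradicts their type.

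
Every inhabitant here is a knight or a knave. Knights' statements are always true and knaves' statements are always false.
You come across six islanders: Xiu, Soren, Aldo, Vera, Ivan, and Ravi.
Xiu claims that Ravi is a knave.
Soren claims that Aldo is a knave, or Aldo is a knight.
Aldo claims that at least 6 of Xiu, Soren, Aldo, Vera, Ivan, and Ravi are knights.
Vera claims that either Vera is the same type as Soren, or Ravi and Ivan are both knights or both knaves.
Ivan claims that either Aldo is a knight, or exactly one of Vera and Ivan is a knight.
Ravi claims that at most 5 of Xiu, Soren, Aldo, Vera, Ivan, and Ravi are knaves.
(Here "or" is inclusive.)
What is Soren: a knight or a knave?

Consistent assignments: {Xiu=knave, Soren=knight, Aldo=knave, Vera=knave, Ivan=knave, Ravi=knight}
In every consistent assignment, Soren is a knight.

Soren is a knight.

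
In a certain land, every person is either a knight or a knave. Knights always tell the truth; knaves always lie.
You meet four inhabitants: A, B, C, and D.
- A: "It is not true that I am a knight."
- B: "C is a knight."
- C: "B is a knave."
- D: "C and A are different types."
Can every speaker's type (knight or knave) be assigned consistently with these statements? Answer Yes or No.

No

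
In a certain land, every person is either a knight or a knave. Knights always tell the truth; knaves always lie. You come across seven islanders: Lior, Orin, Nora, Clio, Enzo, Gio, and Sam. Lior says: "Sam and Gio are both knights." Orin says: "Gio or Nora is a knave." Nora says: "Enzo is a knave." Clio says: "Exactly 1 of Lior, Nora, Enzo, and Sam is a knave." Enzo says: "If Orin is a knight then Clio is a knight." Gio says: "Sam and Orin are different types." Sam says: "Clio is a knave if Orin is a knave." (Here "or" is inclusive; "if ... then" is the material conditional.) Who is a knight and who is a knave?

Lior is a knave, Orin is a knight, Nora is a knight, Clio is a knave, Enzo is a knave, Gio is a knave, and Sam is a knight.

Since Lior is a knave, "Sam and Gio are both knights" needs to be False, which holds.
As a knight, Orin's statement "Gio or Nora is a knave" should be True; it is.
Nora is a knight, so "Enzo is a knave" must be True — and it is.
Clio (knave): "exactly 1 of Lior, Nora, Enzo, and Sam is a knave" — False. ✓
As a knave, Enzo's statement "if Orin is a knight then Clio is a knight" should be False; it is.
Gio is a knave, so "Sam and Orin are different types" must be False — and it is.
Sam is a knight; "Clio is a knave if Orin is a knave" is True, as required.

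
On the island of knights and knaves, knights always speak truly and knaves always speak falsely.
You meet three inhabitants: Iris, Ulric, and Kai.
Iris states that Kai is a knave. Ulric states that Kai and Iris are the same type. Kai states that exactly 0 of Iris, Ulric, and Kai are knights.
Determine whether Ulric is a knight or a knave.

Ulric is a knave.

Consistent assignments: {Iris=knight, Ulric=knave, Kai=knave}
In every consistent assignment, Ulric is a knave.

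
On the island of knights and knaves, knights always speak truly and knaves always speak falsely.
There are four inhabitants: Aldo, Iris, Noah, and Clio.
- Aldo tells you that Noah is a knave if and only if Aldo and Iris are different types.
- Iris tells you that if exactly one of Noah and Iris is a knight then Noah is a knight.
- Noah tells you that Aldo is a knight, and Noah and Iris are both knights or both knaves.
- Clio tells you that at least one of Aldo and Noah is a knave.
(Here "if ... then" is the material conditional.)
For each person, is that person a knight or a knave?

Aldo is a knight, so "Noah is a knave if and only if Aldo and Iris are different types" must be true — and it is.
Iris is a knight; "if exactly one of Noah and Iris is a knight then Noah is a knight" is true, as required.
As a knight, Noah's statement "Aldo is a knight, and Noah and Iris are both knights or both knaves" should be true; it is.
Since Clio is a knave, "at least one of Aldo and Noah is a knave" needs to be False, which holds.

Knights: Aldo, Iris, and Noah. Knaves: Clio.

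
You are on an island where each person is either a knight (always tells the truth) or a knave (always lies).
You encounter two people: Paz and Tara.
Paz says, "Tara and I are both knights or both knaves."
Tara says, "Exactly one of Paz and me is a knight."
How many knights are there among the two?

1

The unique consistent assignment is Paz=knave, Tara=knight.
That has 1 knight.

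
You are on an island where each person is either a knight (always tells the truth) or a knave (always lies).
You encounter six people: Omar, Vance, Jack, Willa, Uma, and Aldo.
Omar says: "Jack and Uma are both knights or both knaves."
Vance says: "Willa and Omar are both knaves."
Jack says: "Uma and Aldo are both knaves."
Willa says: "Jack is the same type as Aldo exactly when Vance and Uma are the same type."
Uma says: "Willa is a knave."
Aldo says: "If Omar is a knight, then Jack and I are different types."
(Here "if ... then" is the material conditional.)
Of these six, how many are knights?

3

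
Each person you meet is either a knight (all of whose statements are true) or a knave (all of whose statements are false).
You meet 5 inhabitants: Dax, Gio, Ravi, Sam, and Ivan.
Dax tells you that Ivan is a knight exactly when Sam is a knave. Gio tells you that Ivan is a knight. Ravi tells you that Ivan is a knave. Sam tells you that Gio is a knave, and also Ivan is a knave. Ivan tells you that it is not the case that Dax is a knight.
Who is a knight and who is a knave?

Dax is a knight, Gio is a knave, Ravi is a knight, Sam is a knight, and Ivan is a knave.

Dax is a knight, and the claim "Ivan is a knight exactly when Sam is a knave" is indeed True.
Gio is a knave, and the claim "Ivan is a knight" is indeed false.
As a knight, Ravi's statement "Ivan is a knave" should be True; it is.
Sam (knight): "Gio is a knave, and also Ivan is a knave" — True. ✓
Ivan is a knave, so "it is not the case that Dax is a knight" must be false — and it is.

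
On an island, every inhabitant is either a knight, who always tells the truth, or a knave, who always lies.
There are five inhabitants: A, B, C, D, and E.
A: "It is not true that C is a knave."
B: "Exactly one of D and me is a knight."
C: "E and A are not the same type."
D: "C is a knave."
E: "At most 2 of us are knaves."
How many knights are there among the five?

2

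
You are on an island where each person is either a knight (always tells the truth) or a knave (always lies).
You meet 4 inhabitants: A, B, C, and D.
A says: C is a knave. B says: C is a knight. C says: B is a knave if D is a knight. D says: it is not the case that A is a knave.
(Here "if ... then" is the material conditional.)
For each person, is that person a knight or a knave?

A (knave): "C is a knave" — false. ✓
B is a knight; "C is a knight" is True, as required.
Since C is a knight, "B is a knave if D is a knight" needs to be True, which holds.
As a knave, D's statement "it is not the case that A is a knave" should be false; it is.

A is a knave, B is a knight, C is a knight, and D is a knave.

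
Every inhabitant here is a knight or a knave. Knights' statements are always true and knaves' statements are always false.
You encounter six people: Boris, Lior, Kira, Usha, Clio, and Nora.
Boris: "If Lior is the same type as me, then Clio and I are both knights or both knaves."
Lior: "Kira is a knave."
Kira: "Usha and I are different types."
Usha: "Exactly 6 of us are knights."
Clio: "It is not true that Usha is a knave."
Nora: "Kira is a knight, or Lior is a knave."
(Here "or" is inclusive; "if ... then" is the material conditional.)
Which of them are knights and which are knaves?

Boris is a knight; "if Lior is the same type as me, then Clio and I are both knights or both knaves" is true, as required.
Lior is a knave; "Kira is a knave" is False, as required.
Kira is a knight; "Usha and I are different types" is true, as required.
Since Usha is a knave, "exactly 6 of us are knights" needs to be False, which holds.
Clio is a knave; "it is not true that Usha is a knave" is False, as required.
Nora is a knight, and the claim "Kira is a knight, or Lior is a knave" is indeed true.

Boris is a knight, Lior is a knave, Kira is a knight, Usha is a knave, Clio is a knave, and Nora is a knight.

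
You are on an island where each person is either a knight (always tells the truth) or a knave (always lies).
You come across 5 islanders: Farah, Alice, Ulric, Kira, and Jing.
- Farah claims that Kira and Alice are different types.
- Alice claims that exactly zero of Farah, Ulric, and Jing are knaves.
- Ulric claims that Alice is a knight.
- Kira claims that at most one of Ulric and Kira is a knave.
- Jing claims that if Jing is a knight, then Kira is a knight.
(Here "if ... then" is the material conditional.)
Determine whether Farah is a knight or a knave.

Farah is a knight.

Consistent assignments: {Farah=knight, Alice=knave, Ulric=knave, Kira=knight, Jing=knight}
In every consistent assignment, Farah is a knight.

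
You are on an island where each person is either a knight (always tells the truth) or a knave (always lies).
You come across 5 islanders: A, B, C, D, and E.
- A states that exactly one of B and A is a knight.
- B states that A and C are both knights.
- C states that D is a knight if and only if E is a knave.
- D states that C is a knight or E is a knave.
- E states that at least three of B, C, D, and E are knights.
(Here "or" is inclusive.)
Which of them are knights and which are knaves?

Knights: C and D. Knaves: A, B, and E.

Suppose A is a knight. Then A's statement "exactly one of B and A is a knight" would have to be true. Checking the 16 ways to assign the others, none is consistent with every speaker.
(For instance, with B=knave, C=knight, D=knight, E=knave, B's claim "A and C are both knights" comes out true where it would need to be false.)
So A must be a knave, making "exactly one of B and A is a knight" false. Taking A=knave, B=knave, C=knight, D=knight, E=knave, each remaining statement checks out:
  B (knave): "A and C are both knights" — false. ✓
  C (knight): "D is a knight if and only if E is a knave" — true. ✓
  D (knight): "C is a knight or E is a knave" — true. ✓
  E (knave): "at least three of B, C, D, and E are knights" — false. ✓
This is the unique consistent assignment.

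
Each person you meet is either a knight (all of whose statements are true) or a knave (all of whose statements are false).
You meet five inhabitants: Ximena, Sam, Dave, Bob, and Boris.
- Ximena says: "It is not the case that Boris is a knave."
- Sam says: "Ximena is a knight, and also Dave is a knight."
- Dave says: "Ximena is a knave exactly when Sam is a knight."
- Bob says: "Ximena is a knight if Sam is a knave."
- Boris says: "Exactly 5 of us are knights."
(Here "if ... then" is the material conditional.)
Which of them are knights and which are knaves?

Ximena is a knave, Sam is a knave, Dave is a knave, Bob is a knave, and Boris is a knave.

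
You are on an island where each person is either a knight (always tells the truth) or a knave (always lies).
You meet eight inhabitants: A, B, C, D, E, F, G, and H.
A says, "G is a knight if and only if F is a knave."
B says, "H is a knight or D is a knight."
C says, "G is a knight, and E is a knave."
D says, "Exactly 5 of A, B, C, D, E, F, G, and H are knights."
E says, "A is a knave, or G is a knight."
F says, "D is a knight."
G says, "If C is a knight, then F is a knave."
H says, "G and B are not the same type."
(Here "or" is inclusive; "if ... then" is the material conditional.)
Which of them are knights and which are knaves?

A is a knave, B is a knight, C is a knave, D is a knight, E is a knight, F is a knight, G is a knight, and H is a knave.

As a knave, A's statement "G is a knight if and only if F is a knave" should be False; it is.
B is a knight, so "H is a knight or D is a knight" must be true — and it is.
C (knave): "G is a knight, and E is a knave" — False. ✓
D is a knight, and the claim "exactly 5 of A, B, C, D, E, F, G, and H are knights" is indeed true.
E (knight): "A is a knave, or G is a knight" — true. ✓
Since F is a knight, "D is a knight" needs to be true, which holds.
As a knight, G's statement "if C is a knight, then F is a knave" should be true; it is.
H (knave): "G and B are not the same type" — False. ✓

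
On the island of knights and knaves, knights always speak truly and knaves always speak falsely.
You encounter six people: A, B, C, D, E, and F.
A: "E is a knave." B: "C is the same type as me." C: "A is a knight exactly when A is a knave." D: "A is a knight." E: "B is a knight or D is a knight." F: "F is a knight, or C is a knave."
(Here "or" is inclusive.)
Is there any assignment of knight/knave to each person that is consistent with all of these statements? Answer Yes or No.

Checking all 64 assignments, each has at least one speaker whose statement's truth value contradicts their type.

No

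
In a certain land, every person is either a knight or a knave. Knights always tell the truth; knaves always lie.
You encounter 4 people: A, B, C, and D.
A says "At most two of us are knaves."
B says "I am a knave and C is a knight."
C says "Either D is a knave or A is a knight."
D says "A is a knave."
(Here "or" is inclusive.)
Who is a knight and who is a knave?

A is a knave, B is a knave, C is a knave, and D is a knight.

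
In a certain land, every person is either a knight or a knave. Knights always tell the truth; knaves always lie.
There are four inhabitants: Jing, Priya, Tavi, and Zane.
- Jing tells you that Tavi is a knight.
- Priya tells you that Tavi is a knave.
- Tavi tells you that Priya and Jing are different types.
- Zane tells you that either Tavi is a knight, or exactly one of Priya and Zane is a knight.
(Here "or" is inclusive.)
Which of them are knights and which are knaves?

Jing is a knight, Priya is a knave, Tavi is a knight, and Zane is a knight.

Since Jing is a knight, "Tavi is a knight" needs to be true, which holds.
Since Priya is a knave, "Tavi is a knave" needs to be False, which holds.
As a knight, Tavi's statement "Priya and Jing are different types" should be true; it is.
Zane is a knight, so "either Tavi is a knight, or exactly one of Priya and Zane is a knight" must be true — and it is.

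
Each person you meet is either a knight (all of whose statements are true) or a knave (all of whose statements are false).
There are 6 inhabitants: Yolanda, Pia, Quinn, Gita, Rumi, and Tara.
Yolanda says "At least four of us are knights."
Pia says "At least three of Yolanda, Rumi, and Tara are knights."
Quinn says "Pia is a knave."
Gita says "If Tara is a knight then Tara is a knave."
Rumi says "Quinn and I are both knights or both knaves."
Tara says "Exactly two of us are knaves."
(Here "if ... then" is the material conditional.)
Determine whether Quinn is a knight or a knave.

Quinn is a knight.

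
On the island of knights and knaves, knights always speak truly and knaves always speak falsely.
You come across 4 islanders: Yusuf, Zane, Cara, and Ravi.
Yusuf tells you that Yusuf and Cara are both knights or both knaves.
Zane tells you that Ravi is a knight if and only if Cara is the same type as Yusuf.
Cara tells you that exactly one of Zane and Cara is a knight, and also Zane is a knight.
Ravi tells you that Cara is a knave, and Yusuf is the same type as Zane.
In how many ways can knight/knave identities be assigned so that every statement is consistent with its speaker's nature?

0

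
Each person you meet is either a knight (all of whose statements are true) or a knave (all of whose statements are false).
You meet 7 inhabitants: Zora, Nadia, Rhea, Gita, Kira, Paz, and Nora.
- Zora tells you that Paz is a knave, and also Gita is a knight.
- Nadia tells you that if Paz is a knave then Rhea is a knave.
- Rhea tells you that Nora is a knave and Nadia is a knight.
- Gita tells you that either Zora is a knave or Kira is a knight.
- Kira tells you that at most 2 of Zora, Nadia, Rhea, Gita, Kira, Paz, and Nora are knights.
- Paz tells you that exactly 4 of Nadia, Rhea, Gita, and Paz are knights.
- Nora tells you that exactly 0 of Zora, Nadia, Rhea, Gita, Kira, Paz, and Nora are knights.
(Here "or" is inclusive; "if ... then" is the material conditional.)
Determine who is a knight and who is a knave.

Knights: Nadia, Rhea, Gita, and Paz. Knaves: Zora, Kira, and Nora.

Zora (knave): "Paz is a knave, and also Gita is a knight" — False. ✓
Nadia is a knight, and the claim "if Paz is a knave then Rhea is a knave" is indeed true.
Rhea (knight): "Nora is a knave and Nadia is a knight" — true. ✓
Gita is a knight, so "either Zora is a knave or Kira is a knight" must be true — and it is.
Since Kira is a knave, "at most 2 of Zora, Nadia, Rhea, Gita, Kira, Paz, and Nora are knights" needs to be False, which holds.
Paz is a knight; "exactly 4 of Nadia, Rhea, Gita, and Paz are knights" is true, as required.
Nora is a knave; "exactly 0 of Zora, Nadia, Rhea, Gita, Kira, Paz, and Nora are knights" is False, as required.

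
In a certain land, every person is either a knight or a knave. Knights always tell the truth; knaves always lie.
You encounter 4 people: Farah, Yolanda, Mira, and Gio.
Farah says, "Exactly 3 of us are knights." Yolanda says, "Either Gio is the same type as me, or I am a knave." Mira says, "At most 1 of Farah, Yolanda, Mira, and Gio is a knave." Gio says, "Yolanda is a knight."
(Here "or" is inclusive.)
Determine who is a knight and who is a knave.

Farah is a knave, Yolanda is a knight, Mira is a knave, and Gio is a knight.

Farah is a knave; "exactly 3 of us are knights" is false, as required.
Yolanda is a knight, so "either Gio is the same type as me, or I am a knave" must be True — and it is.
As a knave, Mira's statement "at most 1 of Farah, Yolanda, Mira, and Gio is a knave" should be false; it is.
Gio is a knight, so "Yolanda is a knight" must be True — and it is.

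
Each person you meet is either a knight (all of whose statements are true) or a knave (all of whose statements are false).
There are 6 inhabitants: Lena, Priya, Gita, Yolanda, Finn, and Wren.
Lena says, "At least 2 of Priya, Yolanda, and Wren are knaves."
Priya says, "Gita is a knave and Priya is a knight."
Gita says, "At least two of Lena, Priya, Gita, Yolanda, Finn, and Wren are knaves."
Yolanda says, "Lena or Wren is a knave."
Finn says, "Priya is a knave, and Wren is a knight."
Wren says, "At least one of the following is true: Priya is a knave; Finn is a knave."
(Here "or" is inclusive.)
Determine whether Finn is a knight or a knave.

Finn is a knight.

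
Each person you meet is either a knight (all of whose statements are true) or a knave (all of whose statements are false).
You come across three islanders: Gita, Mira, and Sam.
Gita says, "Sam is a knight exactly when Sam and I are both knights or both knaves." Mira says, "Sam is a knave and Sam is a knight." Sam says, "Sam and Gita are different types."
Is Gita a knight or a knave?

Gita is a knave.

Consistent assignments: {Gita=knave, Mira=knave, Sam=knight}; {Gita=knave, Mira=knave, Sam=knave}
In every consistent assignment, Gita is a knave.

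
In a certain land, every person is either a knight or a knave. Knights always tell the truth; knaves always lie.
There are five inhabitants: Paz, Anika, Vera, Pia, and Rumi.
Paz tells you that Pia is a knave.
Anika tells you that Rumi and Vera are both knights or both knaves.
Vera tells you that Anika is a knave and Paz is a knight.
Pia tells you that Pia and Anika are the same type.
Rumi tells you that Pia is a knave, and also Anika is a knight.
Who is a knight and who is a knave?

Paz is a knave, so "Pia is a knave" must be false — and it is.
Anika (knight): "Rumi and Vera are both knights or both knaves" — True. ✓
Vera is a knave; "Anika is a knave and Paz is a knight" is false, as required.
Since Pia is a knight, "Pia and Anika are the same type" needs to be True, which holds.
As a knave, Rumi's statement "Pia is a knave, and also Anika is a knight" should be false; it is.

Paz is a knave, Anika is a knight, Vera is a knave, Pia is a knight, and Rumi is a knave.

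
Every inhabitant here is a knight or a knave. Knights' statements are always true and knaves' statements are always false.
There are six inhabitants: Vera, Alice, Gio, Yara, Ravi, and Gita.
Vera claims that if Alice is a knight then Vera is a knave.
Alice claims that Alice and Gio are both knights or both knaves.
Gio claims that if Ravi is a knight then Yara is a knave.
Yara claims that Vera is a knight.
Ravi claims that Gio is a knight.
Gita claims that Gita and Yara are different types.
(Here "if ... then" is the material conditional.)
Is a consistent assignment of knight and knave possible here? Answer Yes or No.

No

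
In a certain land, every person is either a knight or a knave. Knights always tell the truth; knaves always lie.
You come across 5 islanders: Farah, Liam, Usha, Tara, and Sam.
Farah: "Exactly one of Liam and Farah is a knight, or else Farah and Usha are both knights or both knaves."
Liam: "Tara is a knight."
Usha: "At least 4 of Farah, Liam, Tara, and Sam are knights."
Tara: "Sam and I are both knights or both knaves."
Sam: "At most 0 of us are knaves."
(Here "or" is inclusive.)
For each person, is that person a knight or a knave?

Farah is a knight, Liam is a knight, Usha is a knight, Tara is a knight, and Sam is a knight.

Farah is a knight, and the claim "exactly one of Liam and Farah is a knight, or else Farah and Usha are both knights or both knaves" is indeed True.
Liam is a knight; "Tara is a knight" is True, as required.
Usha (knight): "at least 4 of Farah, Liam, Tara, and Sam are knights" — True. ✓
Tara is a knight; "Sam and I are both knights or both knaves" is True, as required.
Sam is a knight, so "at most 0 of us are knaves" must be True — and it is.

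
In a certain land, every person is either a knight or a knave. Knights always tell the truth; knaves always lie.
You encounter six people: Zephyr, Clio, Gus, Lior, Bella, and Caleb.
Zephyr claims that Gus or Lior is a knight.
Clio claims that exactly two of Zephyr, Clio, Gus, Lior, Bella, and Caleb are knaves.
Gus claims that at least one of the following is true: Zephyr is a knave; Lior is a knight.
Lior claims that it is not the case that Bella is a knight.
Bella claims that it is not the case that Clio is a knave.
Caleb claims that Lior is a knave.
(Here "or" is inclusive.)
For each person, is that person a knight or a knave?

Zephyr is a knight, Clio is a knave, Gus is a knight, Lior is a knight, Bella is a knave, and Caleb is a knave.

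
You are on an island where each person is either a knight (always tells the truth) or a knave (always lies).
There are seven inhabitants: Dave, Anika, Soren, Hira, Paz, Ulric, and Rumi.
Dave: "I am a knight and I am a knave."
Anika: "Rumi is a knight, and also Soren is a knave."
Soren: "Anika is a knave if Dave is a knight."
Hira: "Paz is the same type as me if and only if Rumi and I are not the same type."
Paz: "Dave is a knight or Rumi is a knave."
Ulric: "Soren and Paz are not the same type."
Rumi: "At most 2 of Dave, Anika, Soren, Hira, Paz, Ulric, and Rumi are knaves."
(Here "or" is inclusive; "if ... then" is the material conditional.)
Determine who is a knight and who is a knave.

Dave is a knave, Anika is a knave, Soren is a knight, Hira is a knight, Paz is a knight, Ulric is a knave, and Rumi is a knave.

Dave is a knave, and the claim "I am a knight and I am a knave" is indeed False.
Anika (knave): "Rumi is a knight, and also Soren is a knave" — False. ✓
Soren (knight): "Anika is a knave if Dave is a knight" — True. ✓
Since Hira is a knight, "Paz is the same type as me if and only if Rumi and I are not the same type" needs to be True, which holds.
Paz is a knight; "Dave is a knight or Rumi is a knave" is True, as required.
Ulric is a knave; "Soren and Paz are not the same type" is False, as required.
Rumi is a knave, and the claim "at most 2 of Dave, Anika, Soren, Hira, Paz, Ulric, and Rumi are knaves" is indeed False.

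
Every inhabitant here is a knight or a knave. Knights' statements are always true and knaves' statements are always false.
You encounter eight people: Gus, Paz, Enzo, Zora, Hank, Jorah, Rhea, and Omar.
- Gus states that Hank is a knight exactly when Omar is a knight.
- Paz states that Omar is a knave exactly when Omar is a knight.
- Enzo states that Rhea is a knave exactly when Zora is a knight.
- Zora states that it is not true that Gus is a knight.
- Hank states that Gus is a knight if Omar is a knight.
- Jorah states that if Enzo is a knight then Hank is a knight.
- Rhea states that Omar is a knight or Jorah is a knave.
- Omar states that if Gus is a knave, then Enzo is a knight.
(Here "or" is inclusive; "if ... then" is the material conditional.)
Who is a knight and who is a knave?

Knights: Gus, Enzo, Hank, Jorah, Rhea, and Omar. Knaves: Paz and Zora.

As a knight, Gus's statement "Hank is a knight exactly when Omar is a knight" should be True; it is.
Since Paz is a knave, "Omar is a knave exactly when Omar is a knight" needs to be False, which holds.
As a knight, Enzo's statement "Rhea is a knave exactly when Zora is a knight" should be True; it is.
As a knave, Zora's statement "it is not true that Gus is a knight" should be False; it is.
Hank is a knight, so "Gus is a knight if Omar is a knight" must be True — and it is.
Jorah is a knight; "if Enzo is a knight then Hank is a knight" is True, as required.
As a knight, Rhea's statement "Omar is a knight or Jorah is a knave" should be True; it is.
Omar (knight): "if Gus is a knave, then Enzo is a knight" — True. ✓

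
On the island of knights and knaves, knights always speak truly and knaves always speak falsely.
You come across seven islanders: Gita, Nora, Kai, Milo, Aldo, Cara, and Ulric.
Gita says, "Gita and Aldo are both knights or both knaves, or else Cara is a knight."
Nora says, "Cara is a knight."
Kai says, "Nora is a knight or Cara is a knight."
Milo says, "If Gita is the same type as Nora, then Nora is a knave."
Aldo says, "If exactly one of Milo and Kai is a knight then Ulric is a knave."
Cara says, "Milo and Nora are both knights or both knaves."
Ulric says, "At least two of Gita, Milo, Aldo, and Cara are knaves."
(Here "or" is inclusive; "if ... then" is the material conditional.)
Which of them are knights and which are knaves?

As a knight, Gita's statement "Gita and Aldo are both knights or both knaves, or else Cara is a knight" should be True; it is.
Nora (knave): "Cara is a knight" — False. ✓
Kai is a knave; "Nora is a knight or Cara is a knight" is False, as required.
As a knight, Milo's statement "if Gita is the same type as Nora, then Nora is a knave" should be True; it is.
Aldo (knight): "if exactly one of Milo and Kai is a knight then Ulric is a knave" — True. ✓
Cara (knave): "Milo and Nora are both knights or both knaves" — False. ✓
Since Ulric is a knave, "at least two of Gita, Milo, Aldo, and Cara are knaves" needs to be False, which holds.

Gita is a knight, Nora is a knave, Kai is a knave, Milo is a knight, Aldo is a knight, Cara is a knave, and Ulric is a knave.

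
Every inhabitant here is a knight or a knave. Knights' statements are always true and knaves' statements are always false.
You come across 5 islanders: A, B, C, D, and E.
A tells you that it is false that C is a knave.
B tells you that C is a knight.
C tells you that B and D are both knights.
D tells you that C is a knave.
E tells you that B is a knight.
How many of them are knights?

The unique consistent assignment is A=knave, B=knave, C=knave, D=knight, E=knave.
That has 1 knight.

1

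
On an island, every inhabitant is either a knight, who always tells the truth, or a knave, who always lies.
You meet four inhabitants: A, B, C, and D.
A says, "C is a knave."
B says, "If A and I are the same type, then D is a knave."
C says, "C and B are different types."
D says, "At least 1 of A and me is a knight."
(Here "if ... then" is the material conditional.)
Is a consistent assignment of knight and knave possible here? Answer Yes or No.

One consistent assignment: A=knave, B=knave, C=knight, D=knight.

Yes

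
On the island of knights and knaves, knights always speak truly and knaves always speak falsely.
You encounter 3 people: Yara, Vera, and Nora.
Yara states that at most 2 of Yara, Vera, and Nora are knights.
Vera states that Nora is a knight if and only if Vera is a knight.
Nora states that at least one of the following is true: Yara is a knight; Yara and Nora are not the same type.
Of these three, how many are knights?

2

The unique consistent assignment is Yara=knight, Vera=knave, Nora=knight.
That has 2 knights.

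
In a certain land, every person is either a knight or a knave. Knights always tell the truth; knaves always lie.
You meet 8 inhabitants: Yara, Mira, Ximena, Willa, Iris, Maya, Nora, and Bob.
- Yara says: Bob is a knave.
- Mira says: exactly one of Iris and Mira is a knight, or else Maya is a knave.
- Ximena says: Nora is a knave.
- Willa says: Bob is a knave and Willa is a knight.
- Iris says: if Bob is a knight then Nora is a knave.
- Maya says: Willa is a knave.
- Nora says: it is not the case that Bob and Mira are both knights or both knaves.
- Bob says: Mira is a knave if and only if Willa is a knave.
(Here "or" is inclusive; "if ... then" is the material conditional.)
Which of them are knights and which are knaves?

Yara is a knave, so "Bob is a knave" must be false — and it is.
As a knave, Mira's statement "exactly one of Iris and Mira is a knight, or else Maya is a knave" should be false; it is.
Ximena is a knave, so "Nora is a knave" must be false — and it is.
Willa is a knave, so "Bob is a knave and Willa is a knight" must be false — and it is.
As a knave, Iris's statement "if Bob is a knight then Nora is a knave" should be false; it is.
Maya is a knight, and the claim "Willa is a knave" is indeed true.
Nora is a knight, and the claim "it is not the case that Bob and Mira are both knights or both knaves" is indeed true.
Since Bob is a knight, "Mira is a knave if and only if Willa is a knave" needs to be true, which holds.

Yara is a knave, Mira is a knave, Ximena is a knave, Willa is a knave, Iris is a knave, Maya is a knight, Nora is a knight, and Bob is a knight.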